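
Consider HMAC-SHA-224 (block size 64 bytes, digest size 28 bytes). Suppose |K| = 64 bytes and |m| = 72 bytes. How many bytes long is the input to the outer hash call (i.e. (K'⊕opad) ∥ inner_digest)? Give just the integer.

92

Key is 64 ≤ 64 bytes, zero-padded: |K'| = 64.
Outer input = (K'⊕opad) ∥ H(inner) → 64 + 28 = 92 bytes.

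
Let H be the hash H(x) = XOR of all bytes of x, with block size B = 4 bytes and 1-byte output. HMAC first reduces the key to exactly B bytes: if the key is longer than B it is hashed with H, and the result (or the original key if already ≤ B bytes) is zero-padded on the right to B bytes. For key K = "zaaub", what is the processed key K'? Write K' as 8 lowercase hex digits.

6d000000

|K| = 5 > B = 4, so first hash the key.
H(K): XOR 7a⊕61⊕61⊕75⊕62 = 6d.
Zero-pad H(K) = 6d to 4 bytes: K' = 6d 00 00 00.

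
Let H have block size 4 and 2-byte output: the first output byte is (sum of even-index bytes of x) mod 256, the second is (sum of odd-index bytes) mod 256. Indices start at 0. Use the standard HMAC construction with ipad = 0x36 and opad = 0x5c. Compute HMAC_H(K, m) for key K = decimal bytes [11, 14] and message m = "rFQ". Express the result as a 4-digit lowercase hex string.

e962

Key decimal bytes [11, 14] = 0b 0e is 2 bytes ≤ B = 4; zero-pad to 4 bytes: K' = 0b 0e 00 00.
K' ⊕ ipad = 3d 38 36 36.  K' ⊕ opad = 57 52 5c 5c.
Inner input = (K'⊕ipad) ∥ m = 3d 38 36 36 ∥ 72 46 51.
Inner hash: even-index sum = 310 mod 256 = 54; odd-index sum = 180 mod 256 = 180 → 36 b4.
Outer input = (K'⊕opad) ∥ inner = 57 52 5c 5c ∥ 36 b4.
Outer hash (tag): even-index sum = 233 mod 256 = 233; odd-index sum = 354 mod 256 = 98 → e9 62.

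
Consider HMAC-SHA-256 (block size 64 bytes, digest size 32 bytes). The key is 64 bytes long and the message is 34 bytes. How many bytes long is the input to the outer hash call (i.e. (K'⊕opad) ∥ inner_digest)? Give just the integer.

96

Key is 64 ≤ 64 bytes, zero-padded: |K'| = 64.
Outer input = (K'⊕opad) ∥ H(inner) → 64 + 32 = 96 bytes.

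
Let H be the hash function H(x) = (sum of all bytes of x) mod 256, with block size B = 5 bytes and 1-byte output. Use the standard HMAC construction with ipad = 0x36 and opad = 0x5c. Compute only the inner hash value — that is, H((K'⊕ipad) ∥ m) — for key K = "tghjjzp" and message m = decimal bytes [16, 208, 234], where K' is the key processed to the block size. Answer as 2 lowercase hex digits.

Key "tghjjzp" = 74 67 68 6a 6a 7a 70 is 7 bytes > B = 5, so hash it first: H(key) = 01, then zero-pad to 5 bytes: K' = 01 00 00 00 00.
K' ⊕ ipad = 37 36 36 36 36.
Inner input = 37 36 36 36 36 ∥ 10 d0 ea.
Inner hash: sum = 55+54+54+54+54+16+208+234 = 729; mod 256 = 217 → d9.

d9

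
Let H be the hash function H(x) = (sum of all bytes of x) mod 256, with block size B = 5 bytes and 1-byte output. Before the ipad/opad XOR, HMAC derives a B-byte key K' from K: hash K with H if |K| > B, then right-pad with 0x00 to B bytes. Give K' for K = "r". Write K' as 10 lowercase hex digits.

7200000000

Key "r" = 72 is 1 byte ≤ B = 5; zero-pad to 5 bytes: K' = 72 00 00 00 00.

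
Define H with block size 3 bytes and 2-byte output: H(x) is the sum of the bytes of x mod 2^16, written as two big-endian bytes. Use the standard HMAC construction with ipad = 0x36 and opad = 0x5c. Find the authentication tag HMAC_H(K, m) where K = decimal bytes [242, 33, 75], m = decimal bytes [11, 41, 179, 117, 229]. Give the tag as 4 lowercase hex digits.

Key decimal bytes [242, 33, 75] = f2 21 4b is exactly B = 3 bytes: K' = f2 21 4b.
K' ⊕ ipad = c4 17 7d.  K' ⊕ opad = ae 7d 17.
Inner input = (K'⊕ipad) ∥ m = c4 17 7d ∥ 0b 29 b3 75 e5.
Inner hash: sum = 196+23+125+11+41+179+117+229 = 921 → 03 99.
Outer input = (K'⊕opad) ∥ inner = ae 7d 17 ∥ 03 99.
Outer hash (tag): sum = 174+125+23+3+153 = 478 → 01 de.

01de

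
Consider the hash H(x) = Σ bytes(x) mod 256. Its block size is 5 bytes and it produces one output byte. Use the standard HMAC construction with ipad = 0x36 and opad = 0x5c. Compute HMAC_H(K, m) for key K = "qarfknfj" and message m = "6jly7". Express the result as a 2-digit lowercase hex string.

Key "qarfknfj" = 71 61 72 66 6b 6e 66 6a is 8 bytes > B = 5, so hash it first: H(key) = 53, then zero-pad to 5 bytes: K' = 53 00 00 00 00.
K' ⊕ ipad = 65 36 36 36 36.  K' ⊕ opad = 0f 5c 5c 5c 5c.
Inner input = (K'⊕ipad) ∥ m = 65 36 36 36 36 ∥ 36 6a 6c 79 37.
Inner hash: sum = 101+54+54+54+54+54+106+108+121+55 = 761; mod 256 = 249 → f9.
Outer input = (K'⊕opad) ∥ inner = 0f 5c 5c 5c 5c ∥ f9.
Outer hash (tag): sum = 15+92+92+92+92+249 = 632; mod 256 = 120 → 78.

78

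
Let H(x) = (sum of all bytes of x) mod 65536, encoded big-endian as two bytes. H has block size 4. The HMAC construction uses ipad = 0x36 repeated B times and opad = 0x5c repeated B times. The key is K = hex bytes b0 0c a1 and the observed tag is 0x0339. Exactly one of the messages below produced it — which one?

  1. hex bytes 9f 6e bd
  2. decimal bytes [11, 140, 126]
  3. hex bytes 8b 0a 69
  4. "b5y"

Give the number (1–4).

Key hex bytes b0 0c a1 is 3 bytes ≤ B = 4; zero-pad to 4 bytes: K' = b0 0c a1 00.
K' ⊕ ipad = 86 3a 97 36; K' ⊕ opad = ec 50 fd 5c.
m1: inner = H(86 3a 97 36 9f 6e bd) = 03 57; tag = H(ec 50 fd 5c 03 57) = 02ef
m2: inner = H(86 3a 97 36 0b 8c 7e) = 02 a2; tag = H(ec 50 fd 5c 02 a2) = 0339 ← matches
m3: inner = H(86 3a 97 36 8b 0a 69) = 02 8b; tag = H(ec 50 fd 5c 02 8b) = 0322
m4: inner = H(86 3a 97 36 62 35 79) = 02 9d; tag = H(ec 50 fd 5c 02 9d) = 0334

2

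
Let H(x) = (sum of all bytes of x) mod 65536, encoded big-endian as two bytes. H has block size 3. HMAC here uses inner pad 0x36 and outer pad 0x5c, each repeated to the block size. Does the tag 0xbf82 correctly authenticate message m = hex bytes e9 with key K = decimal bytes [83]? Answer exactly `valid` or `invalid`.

Key decimal bytes [83] = 53 is 1 byte ≤ B = 3; zero-pad to 3 bytes: K' = 53 00 00.
K' ⊕ ipad = 65 36 36; K' ⊕ opad = 0f 5c 5c.
Inner hash: sum = 101+54+54+233 = 442 → 01 ba.
Outer hash (recomputed tag): sum = 15+92+92+1+186 = 386 → 01 82.
Recomputed tag = 0182; claimed = bf82 → mismatch.

invalid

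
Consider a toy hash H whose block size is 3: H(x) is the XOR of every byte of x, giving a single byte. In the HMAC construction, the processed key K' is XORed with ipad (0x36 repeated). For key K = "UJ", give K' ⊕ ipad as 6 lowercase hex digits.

637c36

Key "UJ" = 55 4a is 2 bytes ≤ B = 3; zero-pad to 3 bytes: K' = 55 4a 00.
XOR each byte with 0x36: 55⊕36=63, 4a⊕36=7c, 00⊕36=36.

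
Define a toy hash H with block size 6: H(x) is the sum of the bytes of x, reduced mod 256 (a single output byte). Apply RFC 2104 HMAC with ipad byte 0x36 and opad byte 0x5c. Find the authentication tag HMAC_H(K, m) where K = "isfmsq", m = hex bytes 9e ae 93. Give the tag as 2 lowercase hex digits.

e5

Key "isfmsq" = 69 73 66 6d 73 71 is exactly B = 6 bytes: K' = 69 73 66 6d 73 71.
K' ⊕ ipad = 5f 45 50 5b 45 47.  K' ⊕ opad = 35 2f 3a 31 2f 2d.
Inner input = (K'⊕ipad) ∥ m = 5f 45 50 5b 45 47 ∥ 9e ae 93.
Inner hash: sum = 95+69+80+91+69+71+158+174+147 = 954; mod 256 = 186 → ba.
Outer input = (K'⊕opad) ∥ inner = 35 2f 3a 31 2f 2d ∥ ba.
Outer hash (tag): sum = 53+47+58+49+47+45+186 = 485; mod 256 = 229 → e5.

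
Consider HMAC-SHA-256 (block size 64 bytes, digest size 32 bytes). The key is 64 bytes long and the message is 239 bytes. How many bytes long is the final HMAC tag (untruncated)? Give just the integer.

The tag is one SHA-256 digest: 32 bytes.

32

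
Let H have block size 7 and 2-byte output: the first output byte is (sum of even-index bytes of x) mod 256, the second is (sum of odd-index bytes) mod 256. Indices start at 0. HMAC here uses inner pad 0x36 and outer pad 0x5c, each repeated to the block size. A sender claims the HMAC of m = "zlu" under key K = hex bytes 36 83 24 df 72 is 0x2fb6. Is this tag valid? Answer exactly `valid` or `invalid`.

Key hex bytes 36 83 24 df 72 is 5 bytes ≤ B = 7; zero-pad to 7 bytes: K' = 36 83 24 df 72 00 00.
K' ⊕ ipad = 00 b5 12 e9 44 36 36; K' ⊕ opad = 6a df 78 83 2e 5c 5c.
Inner hash: even-index sum = 248 mod 256 = 248; odd-index sum = 707 mod 256 = 195 → f8 c3.
Outer hash (recomputed tag): even-index sum = 559 mod 256 = 47; odd-index sum = 694 mod 256 = 182 → 2f b6.
Recomputed tag = 2fb6; claimed = 2fb6 → match.

valid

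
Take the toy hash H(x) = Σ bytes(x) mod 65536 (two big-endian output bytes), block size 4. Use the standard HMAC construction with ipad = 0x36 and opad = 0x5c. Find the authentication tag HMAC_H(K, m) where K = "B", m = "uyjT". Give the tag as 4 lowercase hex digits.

01f6

Key "B" = 42 is 1 byte ≤ B = 4; zero-pad to 4 bytes: K' = 42 00 00 00.
K' ⊕ ipad = 74 36 36 36.  K' ⊕ opad = 1e 5c 5c 5c.
Inner input = (K'⊕ipad) ∥ m = 74 36 36 36 ∥ 75 79 6a 54.
Inner hash: sum = 116+54+54+54+117+121+106+84 = 706 → 02 c2.
Outer input = (K'⊕opad) ∥ inner = 1e 5c 5c 5c ∥ 02 c2.
Outer hash (tag): sum = 30+92+92+92+2+194 = 502 → 01 f6.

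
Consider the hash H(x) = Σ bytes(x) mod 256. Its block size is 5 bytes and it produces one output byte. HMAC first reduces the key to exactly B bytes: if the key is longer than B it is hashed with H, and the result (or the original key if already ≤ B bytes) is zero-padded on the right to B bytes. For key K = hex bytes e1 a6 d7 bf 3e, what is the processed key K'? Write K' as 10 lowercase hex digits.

Key hex bytes e1 a6 d7 bf 3e is exactly B = 5 bytes: K' = e1 a6 d7 bf 3e.

e1a6d7bf3e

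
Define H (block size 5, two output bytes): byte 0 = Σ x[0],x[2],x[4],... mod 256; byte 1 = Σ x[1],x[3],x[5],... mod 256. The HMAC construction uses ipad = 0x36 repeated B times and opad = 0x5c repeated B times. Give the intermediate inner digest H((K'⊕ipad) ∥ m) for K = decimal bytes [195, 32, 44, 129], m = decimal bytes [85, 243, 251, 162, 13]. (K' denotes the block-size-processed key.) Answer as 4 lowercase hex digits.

da2a

Key decimal bytes [195, 32, 44, 129] = c3 20 2c 81 is 4 bytes ≤ B = 5; zero-pad to 5 bytes: K' = c3 20 2c 81 00.
K' ⊕ ipad = f5 16 1a b7 36.
Inner input = f5 16 1a b7 36 ∥ 55 f3 fb a2 0d.
Inner hash: even-index sum = 730 mod 256 = 218; odd-index sum = 554 mod 256 = 42 → da 2a.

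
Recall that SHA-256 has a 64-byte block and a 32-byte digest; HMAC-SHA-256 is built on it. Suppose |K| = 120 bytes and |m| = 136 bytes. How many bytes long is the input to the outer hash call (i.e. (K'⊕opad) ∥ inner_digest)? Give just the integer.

Key is 120 > 64 bytes, so it is hashed to 32 bytes then zero-padded to 64: |K'| = 64.
Outer input = (K'⊕opad) ∥ H(inner) → 64 + 32 = 96 bytes.

96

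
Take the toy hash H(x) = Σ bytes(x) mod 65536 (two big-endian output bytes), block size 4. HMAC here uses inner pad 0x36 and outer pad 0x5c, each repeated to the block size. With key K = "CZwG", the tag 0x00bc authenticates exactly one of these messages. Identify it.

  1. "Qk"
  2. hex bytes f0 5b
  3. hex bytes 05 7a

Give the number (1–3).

Key "CZwG" = 43 5a 77 47 is exactly B = 4 bytes: K' = 43 5a 77 47.
K' ⊕ ipad = 75 6c 41 71; K' ⊕ opad = 1f 06 2b 1b.
m1: inner = H(75 6c 41 71 51 6b) = 02 4f; tag = H(1f 06 2b 1b 02 4f) = 00bc ← matches
m2: inner = H(75 6c 41 71 f0 5b) = 02 de; tag = H(1f 06 2b 1b 02 de) = 014b
m3: inner = H(75 6c 41 71 05 7a) = 02 12; tag = H(1f 06 2b 1b 02 12) = 007f

1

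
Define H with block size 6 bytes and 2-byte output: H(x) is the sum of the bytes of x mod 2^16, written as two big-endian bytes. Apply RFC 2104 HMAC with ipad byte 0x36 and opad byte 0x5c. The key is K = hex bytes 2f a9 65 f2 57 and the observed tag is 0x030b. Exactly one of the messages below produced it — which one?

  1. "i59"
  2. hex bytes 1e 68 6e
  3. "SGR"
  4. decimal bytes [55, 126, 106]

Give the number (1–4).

3

Key hex bytes 2f a9 65 f2 57 is 5 bytes ≤ B = 6; zero-pad to 6 bytes: K' = 2f a9 65 f2 57 00.
K' ⊕ ipad = 19 9f 53 c4 61 36; K' ⊕ opad = 73 f5 39 ae 0b 5c.
m1: inner = H(19 9f 53 c4 61 36 69 35 39) = 03 3d; tag = H(73 f5 39 ae 0b 5c 03 3d) = 02f6
m2: inner = H(19 9f 53 c4 61 36 1e 68 6e) = 03 5a; tag = H(73 f5 39 ae 0b 5c 03 5a) = 0313
m3: inner = H(19 9f 53 c4 61 36 53 47 52) = 03 52; tag = H(73 f5 39 ae 0b 5c 03 52) = 030b ← matches
m4: inner = H(19 9f 53 c4 61 36 37 7e 6a) = 03 85; tag = H(73 f5 39 ae 0b 5c 03 85) = 033e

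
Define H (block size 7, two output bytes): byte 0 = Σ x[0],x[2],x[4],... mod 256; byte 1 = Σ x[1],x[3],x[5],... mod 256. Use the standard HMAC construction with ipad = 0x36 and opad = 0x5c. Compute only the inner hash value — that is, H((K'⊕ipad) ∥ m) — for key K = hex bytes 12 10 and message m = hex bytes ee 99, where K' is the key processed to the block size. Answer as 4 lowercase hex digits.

Key hex bytes 12 10 is 2 bytes ≤ B = 7; zero-pad to 7 bytes: K' = 12 10 00 00 00 00 00.
K' ⊕ ipad = 24 26 36 36 36 36 36.
Inner input = 24 26 36 36 36 36 36 ∥ ee 99.
Inner hash: even-index sum = 351 mod 256 = 95; odd-index sum = 384 mod 256 = 128 → 5f 80.

5f80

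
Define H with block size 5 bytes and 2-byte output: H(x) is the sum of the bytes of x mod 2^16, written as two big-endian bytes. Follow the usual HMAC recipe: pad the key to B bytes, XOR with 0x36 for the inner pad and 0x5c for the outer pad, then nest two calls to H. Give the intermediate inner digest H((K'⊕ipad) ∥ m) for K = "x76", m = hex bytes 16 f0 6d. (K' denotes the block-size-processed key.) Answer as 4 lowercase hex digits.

Key "x76" = 78 37 36 is 3 bytes ≤ B = 5; zero-pad to 5 bytes: K' = 78 37 36 00 00.
K' ⊕ ipad = 4e 01 00 36 36.
Inner input = 4e 01 00 36 36 ∥ 16 f0 6d.
Inner hash: sum = 78+1+0+54+54+22+240+109 = 558 → 02 2e.

022e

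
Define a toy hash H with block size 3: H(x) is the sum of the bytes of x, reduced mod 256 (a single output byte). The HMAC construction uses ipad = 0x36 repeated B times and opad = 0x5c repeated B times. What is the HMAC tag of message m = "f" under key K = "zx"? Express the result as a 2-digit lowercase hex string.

Key "zx" = 7a 78 is 2 bytes ≤ B = 3; zero-pad to 3 bytes: K' = 7a 78 00.
K' ⊕ ipad = 4c 4e 36.  K' ⊕ opad = 26 24 5c.
Inner input = (K'⊕ipad) ∥ m = 4c 4e 36 ∥ 66.
Inner hash: sum = 76+78+54+102 = 310; mod 256 = 54 → 36.
Outer input = (K'⊕opad) ∥ inner = 26 24 5c ∥ 36.
Outer hash (tag): sum = 38+36+92+54 = 220 → dc.

dc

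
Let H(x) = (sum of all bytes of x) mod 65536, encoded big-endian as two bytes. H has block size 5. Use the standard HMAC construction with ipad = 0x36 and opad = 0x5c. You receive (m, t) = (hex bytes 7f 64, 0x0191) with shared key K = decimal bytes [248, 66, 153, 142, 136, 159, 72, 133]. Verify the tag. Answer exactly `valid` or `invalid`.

valid

Key decimal bytes [248, 66, 153, 142, 136, 159, 72, 133] = f8 42 99 8e 88 9f 48 85 is 8 bytes > B = 5, so hash it first: H(key) = 04 55, then zero-pad to 5 bytes: K' = 04 55 00 00 00.
K' ⊕ ipad = 32 63 36 36 36; K' ⊕ opad = 58 09 5c 5c 5c.
Inner hash: sum = 50+99+54+54+54+127+100 = 538 → 02 1a.
Outer hash (recomputed tag): sum = 88+9+92+92+92+2+26 = 401 → 01 91.
Recomputed tag = 0191; claimed = 0191 → match.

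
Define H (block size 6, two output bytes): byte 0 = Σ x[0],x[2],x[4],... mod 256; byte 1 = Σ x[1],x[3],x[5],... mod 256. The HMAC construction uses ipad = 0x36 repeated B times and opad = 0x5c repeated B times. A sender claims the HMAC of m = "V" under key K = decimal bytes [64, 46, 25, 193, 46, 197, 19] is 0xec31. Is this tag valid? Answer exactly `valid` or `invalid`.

invalid

Key decimal bytes [64, 46, 25, 193, 46, 197, 19] = 40 2e 19 c1 2e c5 13 is 7 bytes > B = 6, so hash it first: H(key) = 9a b4, then zero-pad to 6 bytes: K' = 9a b4 00 00 00 00.
K' ⊕ ipad = ac 82 36 36 36 36; K' ⊕ opad = c6 e8 5c 5c 5c 5c.
Inner hash: even-index sum = 366 mod 256 = 110; odd-index sum = 238 mod 256 = 238 → 6e ee.
Outer hash (recomputed tag): even-index sum = 492 mod 256 = 236; odd-index sum = 654 mod 256 = 142 → ec 8e.
Recomputed tag = ec8e; claimed = ec31 → mismatch.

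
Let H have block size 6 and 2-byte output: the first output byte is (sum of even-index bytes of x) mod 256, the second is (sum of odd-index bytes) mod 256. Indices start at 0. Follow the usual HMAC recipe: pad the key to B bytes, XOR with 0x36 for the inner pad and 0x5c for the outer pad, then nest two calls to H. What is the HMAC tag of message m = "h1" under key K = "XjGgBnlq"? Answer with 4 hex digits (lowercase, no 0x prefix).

Key "XjGgBnlq" = 58 6a 47 67 42 6e 6c 71 is 8 bytes > B = 6, so hash it first: H(key) = 4d b0, then zero-pad to 6 bytes: K' = 4d b0 00 00 00 00.
K' ⊕ ipad = 7b 86 36 36 36 36.  K' ⊕ opad = 11 ec 5c 5c 5c 5c.
Inner input = (K'⊕ipad) ∥ m = 7b 86 36 36 36 36 ∥ 68 31.
Inner hash: even-index sum = 335 mod 256 = 79; odd-index sum = 291 mod 256 = 35 → 4f 23.
Outer input = (K'⊕opad) ∥ inner = 11 ec 5c 5c 5c 5c ∥ 4f 23.
Outer hash (tag): even-index sum = 280 mod 256 = 24; odd-index sum = 455 mod 256 = 199 → 18 c7.

18c7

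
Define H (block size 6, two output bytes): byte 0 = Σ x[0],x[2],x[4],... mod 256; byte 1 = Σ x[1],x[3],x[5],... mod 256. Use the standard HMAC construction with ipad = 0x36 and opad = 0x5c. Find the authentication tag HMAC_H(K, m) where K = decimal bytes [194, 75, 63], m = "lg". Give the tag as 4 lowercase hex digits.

Key decimal bytes [194, 75, 63] = c2 4b 3f is 3 bytes ≤ B = 6; zero-pad to 6 bytes: K' = c2 4b 3f 00 00 00.
K' ⊕ ipad = f4 7d 09 36 36 36.  K' ⊕ opad = 9e 17 63 5c 5c 5c.
Inner input = (K'⊕ipad) ∥ m = f4 7d 09 36 36 36 ∥ 6c 67.
Inner hash: even-index sum = 415 mod 256 = 159; odd-index sum = 336 mod 256 = 80 → 9f 50.
Outer input = (K'⊕opad) ∥ inner = 9e 17 63 5c 5c 5c ∥ 9f 50.
Outer hash (tag): even-index sum = 508 mod 256 = 252; odd-index sum = 287 mod 256 = 31 → fc 1f.

fc1f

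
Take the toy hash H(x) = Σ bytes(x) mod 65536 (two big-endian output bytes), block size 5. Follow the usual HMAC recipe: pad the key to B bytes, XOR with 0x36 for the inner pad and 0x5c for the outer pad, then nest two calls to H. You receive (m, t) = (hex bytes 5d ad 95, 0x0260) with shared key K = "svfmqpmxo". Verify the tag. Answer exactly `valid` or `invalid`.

Key "svfmqpmxo" = 73 76 66 6d 71 70 6d 78 6f is 9 bytes > B = 5, so hash it first: H(key) = 03 f1, then zero-pad to 5 bytes: K' = 03 f1 00 00 00.
K' ⊕ ipad = 35 c7 36 36 36; K' ⊕ opad = 5f ad 5c 5c 5c.
Inner hash: sum = 53+199+54+54+54+93+173+149 = 829 → 03 3d.
Outer hash (recomputed tag): sum = 95+173+92+92+92+3+61 = 608 → 02 60.
Recomputed tag = 0260; claimed = 0260 → match.

valid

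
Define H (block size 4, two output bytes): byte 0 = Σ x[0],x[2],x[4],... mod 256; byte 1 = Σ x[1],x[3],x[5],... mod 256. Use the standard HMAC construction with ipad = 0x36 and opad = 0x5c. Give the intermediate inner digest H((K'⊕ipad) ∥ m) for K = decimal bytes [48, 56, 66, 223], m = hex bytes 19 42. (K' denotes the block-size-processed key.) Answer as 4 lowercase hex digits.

Key decimal bytes [48, 56, 66, 223] = 30 38 42 df is exactly B = 4 bytes: K' = 30 38 42 df.
K' ⊕ ipad = 06 0e 74 e9.
Inner input = 06 0e 74 e9 ∥ 19 42.
Inner hash: even-index sum = 147 mod 256 = 147; odd-index sum = 313 mod 256 = 57 → 93 39.

9339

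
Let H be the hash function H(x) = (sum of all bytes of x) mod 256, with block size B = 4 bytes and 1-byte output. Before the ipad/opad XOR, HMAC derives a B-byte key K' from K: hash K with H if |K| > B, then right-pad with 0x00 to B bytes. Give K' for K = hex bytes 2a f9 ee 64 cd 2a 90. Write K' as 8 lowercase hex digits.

|K| = 7 > B = 4, so first hash the key.
H(K): sum = 42+249+238+100+205+42+144 = 1020; mod 256 = 252 → fc.
Zero-pad H(K) = fc to 4 bytes: K' = fc 00 00 00.

fc000000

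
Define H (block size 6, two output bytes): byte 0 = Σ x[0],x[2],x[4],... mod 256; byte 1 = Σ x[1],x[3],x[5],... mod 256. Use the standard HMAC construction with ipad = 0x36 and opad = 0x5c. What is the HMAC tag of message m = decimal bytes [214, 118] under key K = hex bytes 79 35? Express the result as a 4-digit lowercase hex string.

Key hex bytes 79 35 is 2 bytes ≤ B = 6; zero-pad to 6 bytes: K' = 79 35 00 00 00 00.
K' ⊕ ipad = 4f 03 36 36 36 36.  K' ⊕ opad = 25 69 5c 5c 5c 5c.
Inner input = (K'⊕ipad) ∥ m = 4f 03 36 36 36 36 ∥ d6 76.
Inner hash: even-index sum = 401 mod 256 = 145; odd-index sum = 229 mod 256 = 229 → 91 e5.
Outer input = (K'⊕opad) ∥ inner = 25 69 5c 5c 5c 5c ∥ 91 e5.
Outer hash (tag): even-index sum = 366 mod 256 = 110; odd-index sum = 518 mod 256 = 6 → 6e 06.

6e06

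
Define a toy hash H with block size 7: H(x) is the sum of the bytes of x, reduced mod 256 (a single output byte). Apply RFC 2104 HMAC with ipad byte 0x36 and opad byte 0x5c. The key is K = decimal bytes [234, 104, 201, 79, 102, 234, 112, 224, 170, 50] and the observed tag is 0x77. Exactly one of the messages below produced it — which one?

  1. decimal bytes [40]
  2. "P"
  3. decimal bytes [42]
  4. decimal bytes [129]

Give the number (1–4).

4

Key decimal bytes [234, 104, 201, 79, 102, 234, 112, 224, 170, 50] = ea 68 c9 4f 66 ea 70 e0 aa 32 is 10 bytes > B = 7, so hash it first: H(key) = e6, then zero-pad to 7 bytes: K' = e6 00 00 00 00 00 00.
K' ⊕ ipad = d0 36 36 36 36 36 36; K' ⊕ opad = ba 5c 5c 5c 5c 5c 5c.
m1: inner = H(d0 36 36 36 36 36 36 28) = 3c; tag = H(ba 5c 5c 5c 5c 5c 5c 3c) = 1e
m2: inner = H(d0 36 36 36 36 36 36 50) = 64; tag = H(ba 5c 5c 5c 5c 5c 5c 64) = 46
m3: inner = H(d0 36 36 36 36 36 36 2a) = 3e; tag = H(ba 5c 5c 5c 5c 5c 5c 3e) = 20
m4: inner = H(d0 36 36 36 36 36 36 81) = 95; tag = H(ba 5c 5c 5c 5c 5c 5c 95) = 77 ← matches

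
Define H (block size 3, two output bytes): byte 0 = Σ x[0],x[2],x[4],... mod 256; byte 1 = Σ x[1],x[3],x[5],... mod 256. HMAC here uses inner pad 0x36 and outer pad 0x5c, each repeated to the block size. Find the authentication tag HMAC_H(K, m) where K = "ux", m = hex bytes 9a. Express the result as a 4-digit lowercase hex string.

6d9d

Key "ux" = 75 78 is 2 bytes ≤ B = 3; zero-pad to 3 bytes: K' = 75 78 00.
K' ⊕ ipad = 43 4e 36.  K' ⊕ opad = 29 24 5c.
Inner input = (K'⊕ipad) ∥ m = 43 4e 36 ∥ 9a.
Inner hash: even-index sum = 121 mod 256 = 121; odd-index sum = 232 mod 256 = 232 → 79 e8.
Outer input = (K'⊕opad) ∥ inner = 29 24 5c ∥ 79 e8.
Outer hash (tag): even-index sum = 365 mod 256 = 109; odd-index sum = 157 mod 256 = 157 → 6d 9d.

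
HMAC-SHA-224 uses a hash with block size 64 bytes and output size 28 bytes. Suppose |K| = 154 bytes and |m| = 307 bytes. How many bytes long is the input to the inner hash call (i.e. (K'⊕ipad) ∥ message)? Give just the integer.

371

Key is 154 > 64 bytes, so it is hashed to 28 bytes then zero-padded to 64: |K'| = 64.
Inner input = (K'⊕ipad) ∥ m → 64 + 307 = 371 bytes.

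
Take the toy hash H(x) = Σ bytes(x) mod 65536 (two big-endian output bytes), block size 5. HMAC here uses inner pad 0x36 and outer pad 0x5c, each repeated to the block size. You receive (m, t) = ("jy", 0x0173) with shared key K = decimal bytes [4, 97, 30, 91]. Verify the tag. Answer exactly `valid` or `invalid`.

Key decimal bytes [4, 97, 30, 91] = 04 61 1e 5b is 4 bytes ≤ B = 5; zero-pad to 5 bytes: K' = 04 61 1e 5b 00.
K' ⊕ ipad = 32 57 28 6d 36; K' ⊕ opad = 58 3d 42 07 5c.
Inner hash: sum = 50+87+40+109+54+106+121 = 567 → 02 37.
Outer hash (recomputed tag): sum = 88+61+66+7+92+2+55 = 371 → 01 73.
Recomputed tag = 0173; claimed = 0173 → match.

valid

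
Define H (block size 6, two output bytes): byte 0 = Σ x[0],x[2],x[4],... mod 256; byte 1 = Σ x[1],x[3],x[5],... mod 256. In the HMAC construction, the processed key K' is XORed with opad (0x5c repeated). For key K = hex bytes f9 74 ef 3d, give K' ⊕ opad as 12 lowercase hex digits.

a528b3615c5c

Key hex bytes f9 74 ef 3d is 4 bytes ≤ B = 6; zero-pad to 6 bytes: K' = f9 74 ef 3d 00 00.
XOR each byte with 0x5c: f9⊕5c=a5, 74⊕5c=28, ef⊕5c=b3, 3d⊕5c=61, 00⊕5c=5c, 00⊕5c=5c.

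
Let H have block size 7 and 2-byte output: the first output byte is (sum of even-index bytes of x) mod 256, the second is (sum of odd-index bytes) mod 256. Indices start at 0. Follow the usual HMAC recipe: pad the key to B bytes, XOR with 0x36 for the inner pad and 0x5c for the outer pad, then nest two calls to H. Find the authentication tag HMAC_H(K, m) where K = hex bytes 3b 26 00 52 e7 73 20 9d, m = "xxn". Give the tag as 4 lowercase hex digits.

Key hex bytes 3b 26 00 52 e7 73 20 9d is 8 bytes > B = 7, so hash it first: H(key) = 42 88, then zero-pad to 7 bytes: K' = 42 88 00 00 00 00 00.
K' ⊕ ipad = 74 be 36 36 36 36 36.  K' ⊕ opad = 1e d4 5c 5c 5c 5c 5c.
Inner input = (K'⊕ipad) ∥ m = 74 be 36 36 36 36 36 ∥ 78 78 6e.
Inner hash: even-index sum = 398 mod 256 = 142; odd-index sum = 528 mod 256 = 16 → 8e 10.
Outer input = (K'⊕opad) ∥ inner = 1e d4 5c 5c 5c 5c 5c ∥ 8e 10.
Outer hash (tag): even-index sum = 322 mod 256 = 66; odd-index sum = 538 mod 256 = 26 → 42 1a.

421a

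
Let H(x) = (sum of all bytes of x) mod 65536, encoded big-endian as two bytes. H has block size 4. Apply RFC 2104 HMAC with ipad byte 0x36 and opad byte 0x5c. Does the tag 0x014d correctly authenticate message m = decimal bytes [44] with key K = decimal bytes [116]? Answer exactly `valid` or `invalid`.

Key decimal bytes [116] = 74 is 1 byte ≤ B = 4; zero-pad to 4 bytes: K' = 74 00 00 00.
K' ⊕ ipad = 42 36 36 36; K' ⊕ opad = 28 5c 5c 5c.
Inner hash: sum = 66+54+54+54+44 = 272 → 01 10.
Outer hash (recomputed tag): sum = 40+92+92+92+1+16 = 333 → 01 4d.
Recomputed tag = 014d; claimed = 014d → match.

valid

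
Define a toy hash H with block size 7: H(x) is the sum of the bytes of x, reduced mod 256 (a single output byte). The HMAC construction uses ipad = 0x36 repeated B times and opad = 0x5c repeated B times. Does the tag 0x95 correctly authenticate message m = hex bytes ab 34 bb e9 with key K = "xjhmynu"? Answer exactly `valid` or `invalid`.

invalid

Key "xjhmynu" = 78 6a 68 6d 79 6e 75 is exactly B = 7 bytes: K' = 78 6a 68 6d 79 6e 75.
K' ⊕ ipad = 4e 5c 5e 5b 4f 58 43; K' ⊕ opad = 24 36 34 31 25 32 29.
Inner hash: sum = 78+92+94+91+79+88+67+171+52+187+233 = 1232; mod 256 = 208 → d0.
Outer hash (recomputed tag): sum = 36+54+52+49+37+50+41+208 = 527; mod 256 = 15 → 0f.
Recomputed tag = 0f; claimed = 95 → mismatch.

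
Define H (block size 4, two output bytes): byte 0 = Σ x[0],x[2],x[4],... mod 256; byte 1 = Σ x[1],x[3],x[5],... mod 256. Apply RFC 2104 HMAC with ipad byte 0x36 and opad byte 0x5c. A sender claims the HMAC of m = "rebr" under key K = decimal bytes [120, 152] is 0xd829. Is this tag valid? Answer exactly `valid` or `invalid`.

Key decimal bytes [120, 152] = 78 98 is 2 bytes ≤ B = 4; zero-pad to 4 bytes: K' = 78 98 00 00.
K' ⊕ ipad = 4e ae 36 36; K' ⊕ opad = 24 c4 5c 5c.
Inner hash: even-index sum = 344 mod 256 = 88; odd-index sum = 443 mod 256 = 187 → 58 bb.
Outer hash (recomputed tag): even-index sum = 216 mod 256 = 216; odd-index sum = 475 mod 256 = 219 → d8 db.
Recomputed tag = d8db; claimed = d829 → mismatch.

invalid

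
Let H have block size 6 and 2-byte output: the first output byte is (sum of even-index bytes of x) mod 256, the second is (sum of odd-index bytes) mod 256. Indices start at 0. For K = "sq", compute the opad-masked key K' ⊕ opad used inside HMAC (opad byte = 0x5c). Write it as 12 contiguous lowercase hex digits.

Key "sq" = 73 71 is 2 bytes ≤ B = 6; zero-pad to 6 bytes: K' = 73 71 00 00 00 00.
XOR each byte with 0x5c: 73⊕5c=2f, 71⊕5c=2d, 00⊕5c=5c, 00⊕5c=5c, 00⊕5c=5c, 00⊕5c=5c.

2f2d5c5c5c5c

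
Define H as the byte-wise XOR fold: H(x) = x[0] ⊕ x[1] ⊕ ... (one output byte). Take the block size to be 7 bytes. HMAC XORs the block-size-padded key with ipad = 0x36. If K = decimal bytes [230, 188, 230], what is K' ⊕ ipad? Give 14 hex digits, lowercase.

Key decimal bytes [230, 188, 230] = e6 bc e6 is 3 bytes ≤ B = 7; zero-pad to 7 bytes: K' = e6 bc e6 00 00 00 00.
XOR each byte with 0x36: e6⊕36=d0, bc⊕36=8a, e6⊕36=d0, 00⊕36=36, 00⊕36=36, 00⊕36=36, 00⊕36=36.

d08ad036363636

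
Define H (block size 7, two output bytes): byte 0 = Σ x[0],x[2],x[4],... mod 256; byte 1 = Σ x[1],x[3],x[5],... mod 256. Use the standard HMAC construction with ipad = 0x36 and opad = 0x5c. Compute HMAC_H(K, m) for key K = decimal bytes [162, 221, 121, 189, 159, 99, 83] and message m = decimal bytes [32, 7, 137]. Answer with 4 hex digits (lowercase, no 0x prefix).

6999

Key decimal bytes [162, 221, 121, 189, 159, 99, 83] = a2 dd 79 bd 9f 63 53 is exactly B = 7 bytes: K' = a2 dd 79 bd 9f 63 53.
K' ⊕ ipad = 94 eb 4f 8b a9 55 65.  K' ⊕ opad = fe 81 25 e1 c3 3f 0f.
Inner input = (K'⊕ipad) ∥ m = 94 eb 4f 8b a9 55 65 ∥ 20 07 89.
Inner hash: even-index sum = 504 mod 256 = 248; odd-index sum = 628 mod 256 = 116 → f8 74.
Outer input = (K'⊕opad) ∥ inner = fe 81 25 e1 c3 3f 0f ∥ f8 74.
Outer hash (tag): even-index sum = 617 mod 256 = 105; odd-index sum = 665 mod 256 = 153 → 69 99.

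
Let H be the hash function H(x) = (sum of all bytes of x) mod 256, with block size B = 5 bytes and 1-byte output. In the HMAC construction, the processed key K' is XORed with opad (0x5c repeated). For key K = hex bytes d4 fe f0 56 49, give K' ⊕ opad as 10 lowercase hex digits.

Key hex bytes d4 fe f0 56 49 is exactly B = 5 bytes: K' = d4 fe f0 56 49.
XOR each byte with 0x5c: d4⊕5c=88, fe⊕5c=a2, f0⊕5c=ac, 56⊕5c=0a, 49⊕5c=15.

88a2ac0a15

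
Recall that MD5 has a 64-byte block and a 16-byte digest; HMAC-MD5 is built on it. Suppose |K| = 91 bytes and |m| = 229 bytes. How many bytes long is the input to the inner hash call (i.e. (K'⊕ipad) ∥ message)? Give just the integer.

Key is 91 > 64 bytes, so it is hashed to 16 bytes then zero-padded to 64: |K'| = 64.
Inner input = (K'⊕ipad) ∥ m → 64 + 229 = 293 bytes.

293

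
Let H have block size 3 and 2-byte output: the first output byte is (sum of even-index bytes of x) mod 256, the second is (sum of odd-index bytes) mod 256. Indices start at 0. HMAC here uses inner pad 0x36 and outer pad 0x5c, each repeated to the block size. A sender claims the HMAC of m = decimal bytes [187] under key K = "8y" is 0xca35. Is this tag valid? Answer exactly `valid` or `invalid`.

invalid

Key "8y" = 38 79 is 2 bytes ≤ B = 3; zero-pad to 3 bytes: K' = 38 79 00.
K' ⊕ ipad = 0e 4f 36; K' ⊕ opad = 64 25 5c.
Inner hash: even-index sum = 68 mod 256 = 68; odd-index sum = 266 mod 256 = 10 → 44 0a.
Outer hash (recomputed tag): even-index sum = 202 mod 256 = 202; odd-index sum = 105 mod 256 = 105 → ca 69.
Recomputed tag = ca69; claimed = ca35 → mismatch.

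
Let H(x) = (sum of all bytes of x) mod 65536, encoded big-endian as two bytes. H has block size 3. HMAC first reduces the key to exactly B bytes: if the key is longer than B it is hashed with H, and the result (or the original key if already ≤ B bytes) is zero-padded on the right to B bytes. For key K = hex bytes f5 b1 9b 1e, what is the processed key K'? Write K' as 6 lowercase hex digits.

025f00

|K| = 4 > B = 3, so first hash the key.
H(K): sum = 245+177+155+30 = 607 → 02 5f.
Zero-pad H(K) = 02 5f to 3 bytes: K' = 02 5f 00.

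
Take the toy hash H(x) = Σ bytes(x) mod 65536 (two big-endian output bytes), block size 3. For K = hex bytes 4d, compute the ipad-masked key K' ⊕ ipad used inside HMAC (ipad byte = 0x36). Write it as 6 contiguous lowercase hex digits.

7b3636

Key hex bytes 4d is 1 byte ≤ B = 3; zero-pad to 3 bytes: K' = 4d 00 00.
XOR each byte with 0x36: 4d⊕36=7b, 00⊕36=36, 00⊕36=36.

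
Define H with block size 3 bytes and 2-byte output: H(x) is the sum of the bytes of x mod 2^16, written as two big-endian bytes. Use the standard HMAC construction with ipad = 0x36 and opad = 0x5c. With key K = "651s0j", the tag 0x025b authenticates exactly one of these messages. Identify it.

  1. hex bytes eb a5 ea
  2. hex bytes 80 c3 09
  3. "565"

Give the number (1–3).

Key "651s0j" = 36 35 31 73 30 6a is 6 bytes > B = 3, so hash it first: H(key) = 01 a9, then zero-pad to 3 bytes: K' = 01 a9 00.
K' ⊕ ipad = 37 9f 36; K' ⊕ opad = 5d f5 5c.
m1: inner = H(37 9f 36 eb a5 ea) = 03 86; tag = H(5d f5 5c 03 86) = 0237
m2: inner = H(37 9f 36 80 c3 09) = 02 58; tag = H(5d f5 5c 02 58) = 0208
m3: inner = H(37 9f 36 35 36 35) = 01 ac; tag = H(5d f5 5c 01 ac) = 025b ← matches

3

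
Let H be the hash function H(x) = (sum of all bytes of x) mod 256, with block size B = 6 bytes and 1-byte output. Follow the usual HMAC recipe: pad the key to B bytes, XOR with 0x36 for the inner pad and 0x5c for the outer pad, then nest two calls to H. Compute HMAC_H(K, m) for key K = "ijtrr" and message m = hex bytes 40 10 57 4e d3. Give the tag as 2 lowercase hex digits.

Key "ijtrr" = 69 6a 74 72 72 is 5 bytes ≤ B = 6; zero-pad to 6 bytes: K' = 69 6a 74 72 72 00.
K' ⊕ ipad = 5f 5c 42 44 44 36.  K' ⊕ opad = 35 36 28 2e 2e 5c.
Inner input = (K'⊕ipad) ∥ m = 5f 5c 42 44 44 36 ∥ 40 10 57 4e d3.
Inner hash: sum = 95+92+66+68+68+54+64+16+87+78+211 = 899; mod 256 = 131 → 83.
Outer input = (K'⊕opad) ∥ inner = 35 36 28 2e 2e 5c ∥ 83.
Outer hash (tag): sum = 53+54+40+46+46+92+131 = 462; mod 256 = 206 → ce.

ce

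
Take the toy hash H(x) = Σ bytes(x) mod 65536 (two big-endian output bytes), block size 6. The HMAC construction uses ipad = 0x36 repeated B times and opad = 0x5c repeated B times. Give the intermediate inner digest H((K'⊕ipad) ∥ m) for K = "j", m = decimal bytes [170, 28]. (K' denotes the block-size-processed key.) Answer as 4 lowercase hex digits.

0230

Key "j" = 6a is 1 byte ≤ B = 6; zero-pad to 6 bytes: K' = 6a 00 00 00 00 00.
K' ⊕ ipad = 5c 36 36 36 36 36.
Inner input = 5c 36 36 36 36 36 ∥ aa 1c.
Inner hash: sum = 92+54+54+54+54+54+170+28 = 560 → 02 30.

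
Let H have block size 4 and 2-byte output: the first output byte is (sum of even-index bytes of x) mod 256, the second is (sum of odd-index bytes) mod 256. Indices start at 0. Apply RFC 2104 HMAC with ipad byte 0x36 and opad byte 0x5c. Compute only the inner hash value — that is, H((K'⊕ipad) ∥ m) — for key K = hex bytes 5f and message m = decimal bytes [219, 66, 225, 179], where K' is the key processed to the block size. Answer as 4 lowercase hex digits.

5b61

Key hex bytes 5f is 1 byte ≤ B = 4; zero-pad to 4 bytes: K' = 5f 00 00 00.
K' ⊕ ipad = 69 36 36 36.
Inner input = 69 36 36 36 ∥ db 42 e1 b3.
Inner hash: even-index sum = 603 mod 256 = 91; odd-index sum = 353 mod 256 = 97 → 5b 61.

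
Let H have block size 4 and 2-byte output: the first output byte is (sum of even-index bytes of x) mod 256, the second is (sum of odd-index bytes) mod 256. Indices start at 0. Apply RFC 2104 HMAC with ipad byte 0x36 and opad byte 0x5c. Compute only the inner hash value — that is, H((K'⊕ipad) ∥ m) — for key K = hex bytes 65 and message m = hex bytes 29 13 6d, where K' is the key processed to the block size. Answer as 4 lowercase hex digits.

1f7f

Key hex bytes 65 is 1 byte ≤ B = 4; zero-pad to 4 bytes: K' = 65 00 00 00.
K' ⊕ ipad = 53 36 36 36.
Inner input = 53 36 36 36 ∥ 29 13 6d.
Inner hash: even-index sum = 287 mod 256 = 31; odd-index sum = 127 mod 256 = 127 → 1f 7f.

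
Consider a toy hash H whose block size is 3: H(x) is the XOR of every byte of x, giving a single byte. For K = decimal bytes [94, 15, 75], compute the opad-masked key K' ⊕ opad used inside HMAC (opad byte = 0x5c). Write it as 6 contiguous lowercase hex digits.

025317

Key decimal bytes [94, 15, 75] = 5e 0f 4b is exactly B = 3 bytes: K' = 5e 0f 4b.
XOR each byte with 0x5c: 5e⊕5c=02, 0f⊕5c=53, 4b⊕5c=17.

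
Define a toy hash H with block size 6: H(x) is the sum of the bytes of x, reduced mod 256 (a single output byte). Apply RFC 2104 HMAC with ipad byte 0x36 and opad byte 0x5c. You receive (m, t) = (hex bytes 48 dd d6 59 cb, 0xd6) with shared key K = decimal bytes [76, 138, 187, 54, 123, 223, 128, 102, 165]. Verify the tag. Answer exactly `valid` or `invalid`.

invalid

Key decimal bytes [76, 138, 187, 54, 123, 223, 128, 102, 165] = 4c 8a bb 36 7b df 80 66 a5 is 9 bytes > B = 6, so hash it first: H(key) = ac, then zero-pad to 6 bytes: K' = ac 00 00 00 00 00.
K' ⊕ ipad = 9a 36 36 36 36 36; K' ⊕ opad = f0 5c 5c 5c 5c 5c.
Inner hash: sum = 154+54+54+54+54+54+72+221+214+89+203 = 1223; mod 256 = 199 → c7.
Outer hash (recomputed tag): sum = 240+92+92+92+92+92+199 = 899; mod 256 = 131 → 83.
Recomputed tag = 83; claimed = d6 → mismatch.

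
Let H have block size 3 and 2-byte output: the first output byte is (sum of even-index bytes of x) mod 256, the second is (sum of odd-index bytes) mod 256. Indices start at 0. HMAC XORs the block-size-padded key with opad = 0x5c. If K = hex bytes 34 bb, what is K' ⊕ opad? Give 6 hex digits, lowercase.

Key hex bytes 34 bb is 2 bytes ≤ B = 3; zero-pad to 3 bytes: K' = 34 bb 00.
XOR each byte with 0x5c: 34⊕5c=68, bb⊕5c=e7, 00⊕5c=5c.

68e75c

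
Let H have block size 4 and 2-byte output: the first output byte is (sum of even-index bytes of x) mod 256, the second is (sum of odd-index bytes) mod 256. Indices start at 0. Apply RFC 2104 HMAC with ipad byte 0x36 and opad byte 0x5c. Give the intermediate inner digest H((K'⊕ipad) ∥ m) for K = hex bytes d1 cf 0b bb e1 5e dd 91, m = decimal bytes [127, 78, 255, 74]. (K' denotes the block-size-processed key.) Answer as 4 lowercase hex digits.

601d

Key hex bytes d1 cf 0b bb e1 5e dd 91 is 8 bytes > B = 4, so hash it first: H(key) = 9a 79, then zero-pad to 4 bytes: K' = 9a 79 00 00.
K' ⊕ ipad = ac 4f 36 36.
Inner input = ac 4f 36 36 ∥ 7f 4e ff 4a.
Inner hash: even-index sum = 608 mod 256 = 96; odd-index sum = 285 mod 256 = 29 → 60 1d.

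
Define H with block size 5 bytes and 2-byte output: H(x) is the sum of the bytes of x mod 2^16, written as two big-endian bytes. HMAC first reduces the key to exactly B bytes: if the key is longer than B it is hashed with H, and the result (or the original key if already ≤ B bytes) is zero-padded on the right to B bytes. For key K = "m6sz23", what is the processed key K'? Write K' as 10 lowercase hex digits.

01f5000000

|K| = 6 > B = 5, so first hash the key.
H(K): sum = 109+54+115+122+50+51 = 501 → 01 f5.
Zero-pad H(K) = 01 f5 to 5 bytes: K' = 01 f5 00 00 00.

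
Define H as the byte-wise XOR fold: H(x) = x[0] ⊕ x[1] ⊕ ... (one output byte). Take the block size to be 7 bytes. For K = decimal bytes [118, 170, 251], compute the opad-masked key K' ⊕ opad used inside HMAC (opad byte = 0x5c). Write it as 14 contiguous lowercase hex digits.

Key decimal bytes [118, 170, 251] = 76 aa fb is 3 bytes ≤ B = 7; zero-pad to 7 bytes: K' = 76 aa fb 00 00 00 00.
XOR each byte with 0x5c: 76⊕5c=2a, aa⊕5c=f6, fb⊕5c=a7, 00⊕5c=5c, 00⊕5c=5c, 00⊕5c=5c, 00⊕5c=5c.

2af6a75c5c5c5c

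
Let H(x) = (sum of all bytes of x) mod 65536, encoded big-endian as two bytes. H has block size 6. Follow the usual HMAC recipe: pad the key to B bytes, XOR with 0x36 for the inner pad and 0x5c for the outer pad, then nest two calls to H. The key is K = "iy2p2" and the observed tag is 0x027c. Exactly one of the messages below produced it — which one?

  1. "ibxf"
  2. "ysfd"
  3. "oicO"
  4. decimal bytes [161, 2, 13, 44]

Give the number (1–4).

Key "iy2p2" = 69 79 32 70 32 is 5 bytes ≤ B = 6; zero-pad to 6 bytes: K' = 69 79 32 70 32 00.
K' ⊕ ipad = 5f 4f 04 46 04 36; K' ⊕ opad = 35 25 6e 2c 6e 5c.
m1: inner = H(5f 4f 04 46 04 36 69 62 78 66) = 02 db; tag = H(35 25 6e 2c 6e 5c 02 db) = 029b
m2: inner = H(5f 4f 04 46 04 36 79 73 66 64) = 02 e8; tag = H(35 25 6e 2c 6e 5c 02 e8) = 02a8
m3: inner = H(5f 4f 04 46 04 36 6f 69 63 4f) = 02 bc; tag = H(35 25 6e 2c 6e 5c 02 bc) = 027c ← matches
m4: inner = H(5f 4f 04 46 04 36 a1 02 0d 2c) = 02 0e; tag = H(35 25 6e 2c 6e 5c 02 0e) = 01ce

3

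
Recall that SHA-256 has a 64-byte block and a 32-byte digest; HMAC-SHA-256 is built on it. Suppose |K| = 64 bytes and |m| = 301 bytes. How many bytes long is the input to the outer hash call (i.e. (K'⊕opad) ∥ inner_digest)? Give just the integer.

Key is 64 ≤ 64 bytes, zero-padded: |K'| = 64.
Outer input = (K'⊕opad) ∥ H(inner) → 64 + 32 = 96 bytes.

96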